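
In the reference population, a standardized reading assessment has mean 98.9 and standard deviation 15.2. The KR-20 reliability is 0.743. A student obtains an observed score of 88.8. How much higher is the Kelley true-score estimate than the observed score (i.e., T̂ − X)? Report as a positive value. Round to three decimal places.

2.596

T̂ = ρX + (1 − ρ)μ
  = 0.743 × 88.8 + 0.257 × 98.9
  = 65.9784 + 25.4173
  = 91.39570
  ≈ 91.3957
T̂ − X = 91.3957 − 88.8 = 2.5957 → 2.596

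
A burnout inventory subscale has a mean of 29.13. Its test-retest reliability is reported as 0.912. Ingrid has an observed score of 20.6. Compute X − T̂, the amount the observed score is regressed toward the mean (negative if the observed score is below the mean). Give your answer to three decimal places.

-0.751

Regress the observed score toward the mean by the unreliability: T̂ = 0.912·20.6 + 0.088·29.13 = 18.7872 + 2.56344 = 21.35064.
X − T̂ = 20.6 − 21.3506 = -0.7506 → -0.751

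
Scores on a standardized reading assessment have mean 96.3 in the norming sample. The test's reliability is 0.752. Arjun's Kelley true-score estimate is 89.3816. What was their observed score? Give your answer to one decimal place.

T̂ = ρX + (1 − ρ)μ  ⇒  X = (T̂ − (1 − ρ)μ) / ρ
X = (89.3816 − 0.248 × 96.3) / 0.752 = (89.3816 − 23.8824) / 0.752 = 65.4992 / 0.752 = 87.100

87.1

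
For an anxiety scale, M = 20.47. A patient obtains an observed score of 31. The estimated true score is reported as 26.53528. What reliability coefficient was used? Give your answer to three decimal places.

0.576

T̂ = ρX + (1 − ρ)μ  ⇒  T̂ − μ = ρ(X − μ)
ρ = (T̂ − μ)/(X − μ) = (26.53528 − 20.47) / (31 − 20.47) = 6.06528 / 10.53 = 0.57600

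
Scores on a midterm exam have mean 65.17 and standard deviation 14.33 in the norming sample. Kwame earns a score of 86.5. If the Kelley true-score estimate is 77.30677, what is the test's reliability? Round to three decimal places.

T̂ = ρX + (1 − ρ)μ  ⇒  T̂ − μ = ρ(X − μ)
ρ = (T̂ − μ)/(X − μ) = (77.30677 − 65.17) / (86.5 − 65.17) = 12.13677 / 21.33 = 0.56900

0.569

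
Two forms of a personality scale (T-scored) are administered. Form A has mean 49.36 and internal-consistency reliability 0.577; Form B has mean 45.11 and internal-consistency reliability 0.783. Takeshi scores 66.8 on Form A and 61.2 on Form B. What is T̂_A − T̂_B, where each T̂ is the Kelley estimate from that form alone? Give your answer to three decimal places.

1.714

T̂_A = 0.577(66.8) + 0.423(49.36) = 59.42288
T̂_B = 0.783(61.2) + 0.217(45.11) = 57.70847
T̂_A − T̂_B = 1.71441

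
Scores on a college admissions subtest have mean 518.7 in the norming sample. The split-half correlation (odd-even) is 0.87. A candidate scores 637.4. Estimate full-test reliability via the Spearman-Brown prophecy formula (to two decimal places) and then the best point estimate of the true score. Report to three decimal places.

Spearman-Brown: ρ = 2r/(1 + r) = 2(0.87)/(1 + 0.87) = 1.740/1.87 = 0.9305 → 0.93
Regress the observed score toward the mean by the unreliability: T̂ = 0.93·637.4 + 0.07·518.7 = 592.782 + 36.309 = 629.0910.

629.091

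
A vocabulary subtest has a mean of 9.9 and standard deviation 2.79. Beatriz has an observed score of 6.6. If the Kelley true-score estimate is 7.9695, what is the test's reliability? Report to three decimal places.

T̂ = ρX + (1 − ρ)μ  ⇒  T̂ − μ = ρ(X − μ)
ρ = (T̂ − μ)/(X − μ) = (7.9695 − 9.9) / (6.6 − 9.9) = -1.9305 / -3.3 = 0.58500

0.585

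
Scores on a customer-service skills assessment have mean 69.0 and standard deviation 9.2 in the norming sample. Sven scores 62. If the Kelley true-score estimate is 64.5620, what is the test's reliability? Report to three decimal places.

0.634

T̂ = ρX + (1 − ρ)μ  ⇒  T̂ − μ = ρ(X − μ)
ρ = (T̂ − μ)/(X − μ) = (64.5620 − 69.0) / (62 − 69.0) = -4.4380 / -7.0 = 0.63400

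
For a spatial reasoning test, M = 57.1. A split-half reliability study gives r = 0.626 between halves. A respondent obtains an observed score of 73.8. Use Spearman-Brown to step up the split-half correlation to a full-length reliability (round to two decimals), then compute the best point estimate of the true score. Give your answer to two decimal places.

Spearman-Brown: ρ = 2r/(1 + r) = 2(0.626)/(1 + 0.626) = 1.2520/1.626 = 0.7700 → 0.77
T̂ = ρX + (1 − ρ)μ
  = 0.77 × 73.8 + 0.23 × 57.1
  = 56.826 + 13.133
  = 69.959
  ≈ 69.96

69.96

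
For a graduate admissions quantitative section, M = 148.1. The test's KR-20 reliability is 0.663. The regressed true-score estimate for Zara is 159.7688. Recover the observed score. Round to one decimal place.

165.7

T̂ = ρX + (1 − ρ)μ  ⇒  X = (T̂ − (1 − ρ)μ) / ρ
X = (159.7688 − 0.337 × 148.1) / 0.663 = (159.7688 − 49.9097) / 0.663 = 109.8591 / 0.663 = 165.700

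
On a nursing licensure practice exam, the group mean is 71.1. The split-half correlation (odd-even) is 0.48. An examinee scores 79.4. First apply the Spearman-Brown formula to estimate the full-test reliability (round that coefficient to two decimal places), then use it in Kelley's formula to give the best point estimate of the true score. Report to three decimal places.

Spearman-Brown: ρ = 2r/(1 + r) = 2(0.48)/(1 + 0.48) = 0.960/1.48 = 0.6486 → 0.65
Weight the observed score by reliability and the mean by (1 − reliability): T̂ = 0.65·79.4 + 0.35·71.1 = 51.610 + 24.885 = 76.4950.

76.495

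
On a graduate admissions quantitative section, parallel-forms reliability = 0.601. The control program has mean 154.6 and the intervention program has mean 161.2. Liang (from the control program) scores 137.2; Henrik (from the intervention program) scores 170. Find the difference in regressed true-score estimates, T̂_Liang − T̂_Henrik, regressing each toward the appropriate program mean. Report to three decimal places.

T̂_Liang = 0.601(137.2) + 0.399(154.6) = 144.14260
T̂_Henrik = 0.601(170) + 0.399(161.2) = 166.48880
Difference = 144.14260 − 166.48880 = -22.34620

-22.346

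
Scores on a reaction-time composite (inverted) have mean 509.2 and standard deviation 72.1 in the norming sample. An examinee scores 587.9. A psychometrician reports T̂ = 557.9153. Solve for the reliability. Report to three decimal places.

T̂ = ρX + (1 − ρ)μ  ⇒  T̂ − μ = ρ(X − μ)
ρ = (T̂ − μ)/(X − μ) = (557.9153 − 509.2) / (587.9 − 509.2) = 48.7153 / 78.7 = 0.61900

0.619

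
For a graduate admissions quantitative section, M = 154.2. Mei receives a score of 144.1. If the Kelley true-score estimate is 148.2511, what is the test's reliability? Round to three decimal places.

T̂ = ρX + (1 − ρ)μ  ⇒  T̂ − μ = ρ(X − μ)
ρ = (T̂ − μ)/(X − μ) = (148.2511 − 154.2) / (144.1 − 154.2) = -5.9489 / -10.1 = 0.58900

0.589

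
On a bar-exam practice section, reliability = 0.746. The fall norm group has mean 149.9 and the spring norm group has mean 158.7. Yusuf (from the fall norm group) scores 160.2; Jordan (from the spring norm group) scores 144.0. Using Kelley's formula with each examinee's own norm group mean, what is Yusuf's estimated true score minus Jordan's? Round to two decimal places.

9.85

T̂_Yusuf = 0.746(160.2) + 0.254(149.9) = 157.5838
T̂_Jordan = 0.746(144.0) + 0.254(158.7) = 147.7338
Difference = 157.5838 − 147.7338 = 9.8500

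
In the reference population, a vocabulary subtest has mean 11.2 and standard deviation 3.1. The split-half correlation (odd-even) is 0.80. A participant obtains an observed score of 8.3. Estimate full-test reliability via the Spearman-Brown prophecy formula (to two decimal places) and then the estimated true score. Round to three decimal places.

8.619

Spearman-Brown: ρ = 2r/(1 + r) = 2(0.80)/(1 + 0.80) = 1.600/1.80 = 0.8889 → 0.89
T̂ = ρX + (1 − ρ)μ
  = 0.89 × 8.3 + 0.11 × 11.2
  = 7.387 + 1.232
  = 8.6190
  ≈ 8.619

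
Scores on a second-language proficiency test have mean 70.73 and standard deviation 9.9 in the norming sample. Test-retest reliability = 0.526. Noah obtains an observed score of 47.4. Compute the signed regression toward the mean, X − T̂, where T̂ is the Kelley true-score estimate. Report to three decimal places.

T̂ = ρX + (1 − ρ)μ
  = 0.526 × 47.4 + 0.474 × 70.73
  = 24.9324 + 33.52602
  = 58.45842
  ≈ 58.4584
X − T̂ = 47.4 − 58.4584 = -11.0584 → -11.058

-11.058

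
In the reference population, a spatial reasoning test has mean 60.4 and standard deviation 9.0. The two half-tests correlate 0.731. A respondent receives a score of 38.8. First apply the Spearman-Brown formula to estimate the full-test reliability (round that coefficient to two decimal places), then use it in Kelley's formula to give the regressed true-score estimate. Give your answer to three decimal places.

42.256

Spearman-Brown: ρ = 2r/(1 + r) = 2(0.731)/(1 + 0.731) = 1.4620/1.731 = 0.8446 → 0.84
Regress the observed score toward the mean by the unreliability: T̂ = 0.84·38.8 + 0.16·60.4 = 32.592 + 9.664 = 42.2560.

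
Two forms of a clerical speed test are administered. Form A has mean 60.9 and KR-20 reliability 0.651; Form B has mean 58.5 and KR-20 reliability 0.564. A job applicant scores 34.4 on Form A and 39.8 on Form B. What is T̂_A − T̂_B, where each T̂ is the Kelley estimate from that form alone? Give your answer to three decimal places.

-4.305

T̂_A = 0.651(34.4) + 0.349(60.9) = 43.64850
T̂_B = 0.564(39.8) + 0.436(58.5) = 47.95320
T̂_A − T̂_B = -4.30470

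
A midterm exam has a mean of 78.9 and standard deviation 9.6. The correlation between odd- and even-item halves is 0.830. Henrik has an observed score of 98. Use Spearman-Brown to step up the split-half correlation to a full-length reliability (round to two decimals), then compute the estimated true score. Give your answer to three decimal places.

96.281

Spearman-Brown: ρ = 2r/(1 + r) = 2(0.830)/(1 + 0.830) = 1.6600/1.830 = 0.9071 → 0.91
Regress the observed score toward the mean by the unreliability: T̂ = 0.91·98 + 0.09·78.9 = 89.18 + 7.101 = 96.2810.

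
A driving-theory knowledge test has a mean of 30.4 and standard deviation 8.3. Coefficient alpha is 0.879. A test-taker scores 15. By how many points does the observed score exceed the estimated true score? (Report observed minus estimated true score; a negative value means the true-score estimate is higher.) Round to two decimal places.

-1.86

T̂ = ρX + (1 − ρ)μ
  = 0.879 × 15 + 0.121 × 30.4
  = 13.185 + 3.6784
  = 16.8634
  ≈ 16.863
X − T̂ = 15 − 16.863 = -1.863 → -1.86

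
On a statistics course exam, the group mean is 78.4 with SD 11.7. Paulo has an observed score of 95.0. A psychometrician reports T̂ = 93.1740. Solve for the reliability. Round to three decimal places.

T̂ = ρX + (1 − ρ)μ  ⇒  T̂ − μ = ρ(X − μ)
ρ = (T̂ − μ)/(X − μ) = (93.1740 − 78.4) / (95.0 − 78.4) = 14.7740 / 16.6 = 0.89000

0.890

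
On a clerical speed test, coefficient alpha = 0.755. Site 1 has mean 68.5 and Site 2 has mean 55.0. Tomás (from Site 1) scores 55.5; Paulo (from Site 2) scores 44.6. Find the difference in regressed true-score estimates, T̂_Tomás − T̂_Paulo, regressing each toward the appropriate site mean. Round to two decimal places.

T̂_Tomás = 0.755(55.5) + 0.245(68.5) = 58.6850
T̂_Paulo = 0.755(44.6) + 0.245(55.0) = 47.1480
Difference = 58.6850 − 47.1480 = 11.5370

11.54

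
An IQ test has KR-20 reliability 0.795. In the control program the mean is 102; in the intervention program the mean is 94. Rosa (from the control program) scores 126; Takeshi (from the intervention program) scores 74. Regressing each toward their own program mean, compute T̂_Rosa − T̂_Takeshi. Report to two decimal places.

T̂_Rosa = 0.795(126) + 0.205(102) = 121.0800
T̂_Takeshi = 0.795(74) + 0.205(94) = 78.1000
Difference = 121.0800 − 78.1000 = 42.9800

42.98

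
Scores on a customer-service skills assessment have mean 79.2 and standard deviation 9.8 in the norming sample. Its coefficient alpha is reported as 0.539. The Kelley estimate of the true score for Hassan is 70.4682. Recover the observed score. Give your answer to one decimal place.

T̂ = ρX + (1 − ρ)μ  ⇒  X = (T̂ − (1 − ρ)μ) / ρ
X = (70.4682 − 0.461 × 79.2) / 0.539 = (70.4682 − 36.5112) / 0.539 = 33.9570 / 0.539 = 63.000

63.0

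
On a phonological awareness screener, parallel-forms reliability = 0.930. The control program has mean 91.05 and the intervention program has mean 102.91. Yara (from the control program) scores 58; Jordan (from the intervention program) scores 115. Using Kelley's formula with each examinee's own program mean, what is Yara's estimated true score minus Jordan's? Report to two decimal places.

T̂_Yara = 0.930(58) + 0.070(91.05) = 60.3135
T̂_Jordan = 0.930(115) + 0.070(102.91) = 114.1537
Difference = 60.3135 − 114.1537 = -53.8402

-53.84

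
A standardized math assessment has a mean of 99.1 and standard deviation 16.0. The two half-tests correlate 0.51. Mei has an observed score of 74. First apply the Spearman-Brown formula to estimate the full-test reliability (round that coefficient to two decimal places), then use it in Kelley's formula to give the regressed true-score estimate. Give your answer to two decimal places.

82.03

Spearman-Brown: ρ = 2r/(1 + r) = 2(0.51)/(1 + 0.51) = 1.020/1.51 = 0.6755 → 0.68
T̂ = ρX + (1 − ρ)μ
  = 0.68 × 74 + 0.32 × 99.1
  = 50.32 + 31.712
  = 82.032
  ≈ 82.03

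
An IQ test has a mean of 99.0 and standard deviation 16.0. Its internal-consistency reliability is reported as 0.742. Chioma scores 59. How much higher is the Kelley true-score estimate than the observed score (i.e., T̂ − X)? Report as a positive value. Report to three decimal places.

Kelley's formula gives T̂ = 0.742·59 + 0.258·99.0 = 43.778 + 25.5420 = 69.32000.
T̂ − X = 69.3200 − 59 = 10.3200 → 10.320

10.320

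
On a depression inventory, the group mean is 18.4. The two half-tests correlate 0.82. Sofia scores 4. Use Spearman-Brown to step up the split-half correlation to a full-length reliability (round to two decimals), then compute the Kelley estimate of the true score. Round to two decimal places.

Spearman-Brown: ρ = 2r/(1 + r) = 2(0.82)/(1 + 0.82) = 1.640/1.82 = 0.9011 → 0.90
T̂ = 0.90(4) + 0.10(18.4) = 3.60 + 1.840 = 5.440 → 5.44

5.44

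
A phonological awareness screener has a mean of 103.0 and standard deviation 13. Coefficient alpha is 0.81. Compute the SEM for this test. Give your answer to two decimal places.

SEM = SD · √(1 − ρ) = 13 × √0.19 = 13 × 0.4359 = 5.667

5.67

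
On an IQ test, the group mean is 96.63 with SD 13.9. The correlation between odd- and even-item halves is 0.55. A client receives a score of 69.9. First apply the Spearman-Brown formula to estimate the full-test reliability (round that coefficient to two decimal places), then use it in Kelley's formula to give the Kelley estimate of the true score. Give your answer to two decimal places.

77.65

Spearman-Brown: ρ = 2r/(1 + r) = 2(0.55)/(1 + 0.55) = 1.100/1.55 = 0.7097 → 0.71
T̂ = ρX + (1 − ρ)μ
  = 0.71 × 69.9 + 0.29 × 96.63
  = 49.629 + 28.0227
  = 77.652
  ≈ 77.65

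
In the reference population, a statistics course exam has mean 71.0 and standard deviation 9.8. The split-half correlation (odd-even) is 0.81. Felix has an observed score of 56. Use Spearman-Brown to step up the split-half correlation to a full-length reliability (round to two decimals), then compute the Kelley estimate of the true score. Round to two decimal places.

57.50

Spearman-Brown: ρ = 2r/(1 + r) = 2(0.81)/(1 + 0.81) = 1.620/1.81 = 0.8950 → 0.90
T̂ = 0.90(56) + 0.10(71.0) = 50.40 + 7.100 = 57.500 → 57.50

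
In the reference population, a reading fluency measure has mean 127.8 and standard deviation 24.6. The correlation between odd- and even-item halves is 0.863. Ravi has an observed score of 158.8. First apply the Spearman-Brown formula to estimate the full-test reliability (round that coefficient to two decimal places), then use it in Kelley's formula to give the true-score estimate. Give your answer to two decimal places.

Spearman-Brown: ρ = 2r/(1 + r) = 2(0.863)/(1 + 0.863) = 1.7260/1.863 = 0.9265 → 0.93
T̂ = ρX + (1 − ρ)μ
  = 0.93 × 158.8 + 0.07 × 127.8
  = 147.684 + 8.946
  = 156.630
  ≈ 156.63

156.63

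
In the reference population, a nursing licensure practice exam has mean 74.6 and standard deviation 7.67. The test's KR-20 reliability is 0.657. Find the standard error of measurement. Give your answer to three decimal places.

4.492

SEM = SD · √(1 − ρ) = 7.67 × √0.343 = 7.67 × 0.5857 = 4.4920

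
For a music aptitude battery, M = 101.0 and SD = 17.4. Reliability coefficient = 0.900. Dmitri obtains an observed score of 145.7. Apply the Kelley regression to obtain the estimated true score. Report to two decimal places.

Kelley's formula gives T̂ = 0.900·145.7 + 0.100·101.0 = 131.1300 + 10.1000 = 141.230.

141.23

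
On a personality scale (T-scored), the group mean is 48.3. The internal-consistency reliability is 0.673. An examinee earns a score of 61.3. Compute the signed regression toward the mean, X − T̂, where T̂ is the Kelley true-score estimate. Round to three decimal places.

4.251

Kelley's formula gives T̂ = 0.673·61.3 + 0.327·48.3 = 41.2549 + 15.7941 = 57.04900.
X − T̂ = 61.3 − 57.0490 = 4.2510 → 4.251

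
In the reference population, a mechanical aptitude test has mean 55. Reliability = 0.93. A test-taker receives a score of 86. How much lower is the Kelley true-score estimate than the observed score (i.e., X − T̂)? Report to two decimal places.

T̂ = 0.93(86) + 0.07(55) = 79.98 + 3.85 = 83.8300 → 83.830
X − T̂ = 86 − 83.830 = 2.170 → 2.17

2.17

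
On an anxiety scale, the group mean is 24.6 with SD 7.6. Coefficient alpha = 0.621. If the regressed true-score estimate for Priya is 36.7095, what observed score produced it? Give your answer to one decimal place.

44.1

T̂ = ρX + (1 − ρ)μ  ⇒  X = (T̂ − (1 − ρ)μ) / ρ
X = (36.7095 − 0.379 × 24.6) / 0.621 = (36.7095 − 9.3234) / 0.621 = 27.3861 / 0.621 = 44.100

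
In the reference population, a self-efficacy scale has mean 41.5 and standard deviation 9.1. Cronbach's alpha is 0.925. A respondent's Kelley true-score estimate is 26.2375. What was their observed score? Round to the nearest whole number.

25

T̂ = ρX + (1 − ρ)μ  ⇒  X = (T̂ − (1 − ρ)μ) / ρ
X = (26.2375 − 0.075 × 41.5) / 0.925 = (26.2375 − 3.1125) / 0.925 = 23.1250 / 0.925 = 25.00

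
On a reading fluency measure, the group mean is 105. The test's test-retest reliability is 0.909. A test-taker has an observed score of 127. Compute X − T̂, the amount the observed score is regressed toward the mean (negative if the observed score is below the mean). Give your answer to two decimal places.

2.00

Weight the observed score by reliability and the mean by (1 − reliability): T̂ = 0.909·127 + 0.091·105 = 115.443 + 9.555 = 124.9980.
X − T̂ = 127 − 124.998 = 2.002 → 2.00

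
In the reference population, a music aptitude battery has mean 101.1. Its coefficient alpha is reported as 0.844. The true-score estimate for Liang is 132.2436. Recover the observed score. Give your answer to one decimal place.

T̂ = ρX + (1 − ρ)μ  ⇒  X = (T̂ − (1 − ρ)μ) / ρ
X = (132.2436 − 0.156 × 101.1) / 0.844 = (132.2436 − 15.7716) / 0.844 = 116.4720 / 0.844 = 138.000

138.0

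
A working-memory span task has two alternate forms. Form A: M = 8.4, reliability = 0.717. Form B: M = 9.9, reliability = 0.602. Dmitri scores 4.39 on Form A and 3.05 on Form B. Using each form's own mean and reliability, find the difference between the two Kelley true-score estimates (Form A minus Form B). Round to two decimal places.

T̂_A = 0.717(4.39) + 0.283(8.4) = 5.5248
T̂_B = 0.602(3.05) + 0.398(9.9) = 5.7763
T̂_A − T̂_B = -0.2515

-0.25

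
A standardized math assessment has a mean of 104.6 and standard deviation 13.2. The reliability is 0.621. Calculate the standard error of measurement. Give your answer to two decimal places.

8.13

SEM = SD · √(1 − ρ) = 13.2 × √0.379 = 13.2 × 0.6156 = 8.126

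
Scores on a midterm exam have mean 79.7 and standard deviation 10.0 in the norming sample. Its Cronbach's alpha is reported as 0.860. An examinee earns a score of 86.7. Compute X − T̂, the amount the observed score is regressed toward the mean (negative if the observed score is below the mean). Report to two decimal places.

0.98

T̂ = ρX + (1 − ρ)μ
  = 0.860 × 86.7 + 0.140 × 79.7
  = 74.5620 + 11.1580
  = 85.7200
  ≈ 85.720
X − T̂ = 86.7 − 85.720 = 0.980 → 0.98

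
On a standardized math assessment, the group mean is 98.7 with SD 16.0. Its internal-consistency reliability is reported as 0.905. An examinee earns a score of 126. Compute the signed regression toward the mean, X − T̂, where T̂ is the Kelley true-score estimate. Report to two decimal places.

T̂ = 0.905(126) + 0.095(98.7) = 114.030 + 9.3765 = 123.4065 → 123.406
X − T̂ = 126 − 123.406 = 2.594 → 2.59

2.59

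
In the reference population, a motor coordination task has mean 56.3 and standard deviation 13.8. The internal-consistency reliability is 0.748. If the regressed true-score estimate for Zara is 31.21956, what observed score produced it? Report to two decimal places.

T̂ = ρX + (1 − ρ)μ  ⇒  X = (T̂ − (1 − ρ)μ) / ρ
X = (31.21956 − 0.252 × 56.3) / 0.748 = (31.21956 − 14.1876) / 0.748 = 17.03196 / 0.748 = 22.7700

22.77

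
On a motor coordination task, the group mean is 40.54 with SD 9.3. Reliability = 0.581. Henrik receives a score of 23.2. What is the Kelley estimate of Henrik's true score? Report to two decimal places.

Kelley's formula gives T̂ = 0.581·23.2 + 0.419·40.54 = 13.4792 + 16.98626 = 30.465.

30.47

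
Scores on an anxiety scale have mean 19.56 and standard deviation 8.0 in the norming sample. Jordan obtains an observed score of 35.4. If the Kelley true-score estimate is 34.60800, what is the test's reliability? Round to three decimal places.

0.950

T̂ = ρX + (1 − ρ)μ  ⇒  T̂ − μ = ρ(X − μ)
ρ = (T̂ − μ)/(X − μ) = (34.60800 − 19.56) / (35.4 − 19.56) = 15.04800 / 15.84 = 0.95000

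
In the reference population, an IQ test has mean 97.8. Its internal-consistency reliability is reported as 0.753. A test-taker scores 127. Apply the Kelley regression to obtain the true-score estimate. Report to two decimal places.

T̂ = ρX + (1 − ρ)μ
  = 0.753 × 127 + 0.247 × 97.8
  = 95.631 + 24.1566
  = 119.788
  ≈ 119.79

119.79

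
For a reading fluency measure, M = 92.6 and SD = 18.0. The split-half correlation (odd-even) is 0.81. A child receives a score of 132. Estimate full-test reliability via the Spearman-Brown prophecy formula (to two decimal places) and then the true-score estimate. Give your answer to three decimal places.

Spearman-Brown: ρ = 2r/(1 + r) = 2(0.81)/(1 + 0.81) = 1.620/1.81 = 0.8950 → 0.90
Kelley's formula gives T̂ = 0.90·132 + 0.10·92.6 = 118.80 + 9.260 = 128.0600.

128.060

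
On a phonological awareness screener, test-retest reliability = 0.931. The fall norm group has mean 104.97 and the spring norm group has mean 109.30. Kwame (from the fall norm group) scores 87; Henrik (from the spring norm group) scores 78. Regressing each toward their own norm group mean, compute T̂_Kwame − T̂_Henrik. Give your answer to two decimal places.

T̂_Kwame = 0.931(87) + 0.069(104.97) = 88.2399
T̂_Henrik = 0.931(78) + 0.069(109.30) = 80.1597
Difference = 88.2399 − 80.1597 = 8.0802

8.08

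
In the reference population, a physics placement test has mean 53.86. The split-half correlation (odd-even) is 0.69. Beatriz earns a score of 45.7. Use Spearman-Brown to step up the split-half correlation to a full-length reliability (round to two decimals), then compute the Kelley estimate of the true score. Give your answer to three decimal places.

47.169

Spearman-Brown: ρ = 2r/(1 + r) = 2(0.69)/(1 + 0.69) = 1.380/1.69 = 0.8166 → 0.82
T̂ = ρX + (1 − ρ)μ
  = 0.82 × 45.7 + 0.18 × 53.86
  = 37.474 + 9.6948
  = 47.1688
  ≈ 47.169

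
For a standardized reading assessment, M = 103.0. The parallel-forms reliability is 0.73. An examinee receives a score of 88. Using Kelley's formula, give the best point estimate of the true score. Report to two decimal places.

T̂ = ρX + (1 − ρ)μ
  = 0.73 × 88 + 0.27 × 103.0
  = 64.24 + 27.810
  = 92.050
  ≈ 92.05

92.05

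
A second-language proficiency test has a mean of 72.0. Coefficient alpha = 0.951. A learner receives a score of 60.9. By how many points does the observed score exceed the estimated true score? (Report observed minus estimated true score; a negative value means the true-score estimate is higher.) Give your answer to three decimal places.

T̂ = 0.951(60.9) + 0.049(72.0) = 57.9159 + 3.5280 = 61.44390 → 61.4439
X − T̂ = 60.9 − 61.4439 = -0.5439 → -0.544

-0.544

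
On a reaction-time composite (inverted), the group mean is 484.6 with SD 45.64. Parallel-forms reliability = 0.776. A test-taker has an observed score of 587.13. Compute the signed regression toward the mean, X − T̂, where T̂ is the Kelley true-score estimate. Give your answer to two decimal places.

T̂ = ρX + (1 − ρ)μ
  = 0.776 × 587.13 + 0.224 × 484.6
  = 455.61288 + 108.5504
  = 564.1633
  ≈ 564.163
X − T̂ = 587.13 − 564.163 = 22.967 → 22.97

22.97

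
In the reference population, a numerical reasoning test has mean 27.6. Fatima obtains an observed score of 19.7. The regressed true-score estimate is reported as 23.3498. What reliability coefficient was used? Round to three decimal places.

T̂ = ρX + (1 − ρ)μ  ⇒  T̂ − μ = ρ(X − μ)
ρ = (T̂ − μ)/(X − μ) = (23.3498 − 27.6) / (19.7 − 27.6) = -4.2502 / -7.9 = 0.53800

0.538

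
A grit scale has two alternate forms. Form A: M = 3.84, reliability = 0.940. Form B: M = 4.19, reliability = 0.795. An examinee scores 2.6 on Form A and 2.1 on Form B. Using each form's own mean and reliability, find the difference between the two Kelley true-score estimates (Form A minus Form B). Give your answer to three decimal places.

0.146

T̂_A = 0.940(2.6) + 0.060(3.84) = 2.67440
T̂_B = 0.795(2.1) + 0.205(4.19) = 2.52845
T̂_A − T̂_B = 0.14595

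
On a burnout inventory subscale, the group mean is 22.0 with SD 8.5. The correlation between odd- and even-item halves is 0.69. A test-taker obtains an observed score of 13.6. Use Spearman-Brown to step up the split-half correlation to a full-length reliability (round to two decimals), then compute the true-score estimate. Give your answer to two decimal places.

Spearman-Brown: ρ = 2r/(1 + r) = 2(0.69)/(1 + 0.69) = 1.380/1.69 = 0.8166 → 0.82
T̂ = ρX + (1 − ρ)μ
  = 0.82 × 13.6 + 0.18 × 22.0
  = 11.152 + 3.960
  = 15.112
  ≈ 15.11

15.11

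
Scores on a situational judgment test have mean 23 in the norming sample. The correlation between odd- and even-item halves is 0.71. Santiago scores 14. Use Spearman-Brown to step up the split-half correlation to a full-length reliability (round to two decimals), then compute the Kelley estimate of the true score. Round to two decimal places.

Spearman-Brown: ρ = 2r/(1 + r) = 2(0.71)/(1 + 0.71) = 1.420/1.71 = 0.8304 → 0.83
Kelley's formula gives T̂ = 0.83·14 + 0.17·23 = 11.62 + 3.91 = 15.530.

15.53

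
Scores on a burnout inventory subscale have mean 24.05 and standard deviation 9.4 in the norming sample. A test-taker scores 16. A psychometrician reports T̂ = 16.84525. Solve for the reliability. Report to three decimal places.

T̂ = ρX + (1 − ρ)μ  ⇒  T̂ − μ = ρ(X − μ)
ρ = (T̂ − μ)/(X − μ) = (16.84525 − 24.05) / (16 − 24.05) = -7.20475 / -8.05 = 0.89500

0.895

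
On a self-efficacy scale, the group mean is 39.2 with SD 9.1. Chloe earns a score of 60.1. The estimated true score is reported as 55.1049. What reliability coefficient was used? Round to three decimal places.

T̂ = ρX + (1 − ρ)μ  ⇒  T̂ − μ = ρ(X − μ)
ρ = (T̂ − μ)/(X − μ) = (55.1049 − 39.2) / (60.1 − 39.2) = 15.9049 / 20.9 = 0.76100

0.761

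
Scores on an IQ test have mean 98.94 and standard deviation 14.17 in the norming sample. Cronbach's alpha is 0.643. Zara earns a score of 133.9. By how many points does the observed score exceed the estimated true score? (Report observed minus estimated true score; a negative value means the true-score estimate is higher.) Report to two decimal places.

12.48

Weight the observed score by reliability and the mean by (1 − reliability): T̂ = 0.643·133.9 + 0.357·98.94 = 86.0977 + 35.32158 = 121.4193.
X − T̂ = 133.9 − 121.419 = 12.481 → 12.48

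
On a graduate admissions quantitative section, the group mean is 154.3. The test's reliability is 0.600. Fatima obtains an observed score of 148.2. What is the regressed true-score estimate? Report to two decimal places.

150.64

T̂ = ρX + (1 − ρ)μ
  = 0.600 × 148.2 + 0.400 × 154.3
  = 88.9200 + 61.7200
  = 150.640
  ≈ 150.64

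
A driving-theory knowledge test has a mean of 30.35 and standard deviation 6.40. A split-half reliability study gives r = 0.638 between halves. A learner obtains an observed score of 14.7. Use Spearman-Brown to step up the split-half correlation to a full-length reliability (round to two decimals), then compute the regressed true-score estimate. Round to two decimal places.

Spearman-Brown: ρ = 2r/(1 + r) = 2(0.638)/(1 + 0.638) = 1.2760/1.638 = 0.7790 → 0.78
T̂ = 0.78(14.7) + 0.22(30.35) = 11.466 + 6.6770 = 18.143 → 18.14

18.14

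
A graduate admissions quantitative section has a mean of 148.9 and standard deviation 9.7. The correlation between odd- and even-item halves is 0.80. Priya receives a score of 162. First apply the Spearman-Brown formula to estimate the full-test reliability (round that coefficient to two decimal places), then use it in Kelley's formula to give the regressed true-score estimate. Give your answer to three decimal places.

160.559

Spearman-Brown: ρ = 2r/(1 + r) = 2(0.80)/(1 + 0.80) = 1.600/1.80 = 0.8889 → 0.89
T̂ = ρX + (1 − ρ)μ
  = 0.89 × 162 + 0.11 × 148.9
  = 144.18 + 16.379
  = 160.5590
  ≈ 160.559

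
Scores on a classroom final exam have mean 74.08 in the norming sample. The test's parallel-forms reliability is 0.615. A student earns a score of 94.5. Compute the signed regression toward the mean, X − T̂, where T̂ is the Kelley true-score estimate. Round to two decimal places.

7.86

Kelley's formula gives T̂ = 0.615·94.5 + 0.385·74.08 = 58.1175 + 28.52080 = 86.6383.
X − T̂ = 94.5 − 86.638 = 7.862 → 7.86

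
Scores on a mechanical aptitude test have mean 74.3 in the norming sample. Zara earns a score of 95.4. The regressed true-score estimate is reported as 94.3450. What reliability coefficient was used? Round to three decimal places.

T̂ = ρX + (1 − ρ)μ  ⇒  T̂ − μ = ρ(X − μ)
ρ = (T̂ − μ)/(X − μ) = (94.3450 − 74.3) / (95.4 − 74.3) = 20.0450 / 21.1 = 0.95000

0.950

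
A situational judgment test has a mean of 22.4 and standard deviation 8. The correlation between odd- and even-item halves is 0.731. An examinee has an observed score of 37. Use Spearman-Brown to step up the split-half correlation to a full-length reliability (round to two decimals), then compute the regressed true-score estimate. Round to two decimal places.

Spearman-Brown: ρ = 2r/(1 + r) = 2(0.731)/(1 + 0.731) = 1.4620/1.731 = 0.8446 → 0.84
Kelley's formula gives T̂ = 0.84·37 + 0.16·22.4 = 31.08 + 3.584 = 34.664.

34.66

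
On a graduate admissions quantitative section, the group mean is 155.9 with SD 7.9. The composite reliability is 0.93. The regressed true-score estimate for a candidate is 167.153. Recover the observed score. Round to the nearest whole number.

168

T̂ = ρX + (1 − ρ)μ  ⇒  X = (T̂ − (1 − ρ)μ) / ρ
X = (167.153 − 0.07 × 155.9) / 0.93 = (167.153 − 10.913) / 0.93 = 156.240 / 0.93 = 168.00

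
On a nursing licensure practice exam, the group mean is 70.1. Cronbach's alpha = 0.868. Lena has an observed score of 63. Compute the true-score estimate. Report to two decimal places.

T̂ = ρX + (1 − ρ)μ
  = 0.868 × 63 + 0.132 × 70.1
  = 54.684 + 9.2532
  = 63.937
  ≈ 63.94

63.94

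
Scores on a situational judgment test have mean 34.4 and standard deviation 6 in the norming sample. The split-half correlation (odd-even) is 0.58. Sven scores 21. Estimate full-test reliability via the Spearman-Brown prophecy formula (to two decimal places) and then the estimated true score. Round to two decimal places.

Spearman-Brown: ρ = 2r/(1 + r) = 2(0.58)/(1 + 0.58) = 1.160/1.58 = 0.7342 → 0.73
T̂ = 0.73(21) + 0.27(34.4) = 15.33 + 9.288 = 24.618 → 24.62

24.62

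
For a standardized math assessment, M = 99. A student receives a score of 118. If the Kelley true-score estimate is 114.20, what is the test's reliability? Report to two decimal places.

0.80

T̂ = ρX + (1 − ρ)μ  ⇒  T̂ − μ = ρ(X − μ)
ρ = (T̂ − μ)/(X − μ) = (114.20 − 99) / (118 − 99) = 15.20 / 19.0 = 0.8000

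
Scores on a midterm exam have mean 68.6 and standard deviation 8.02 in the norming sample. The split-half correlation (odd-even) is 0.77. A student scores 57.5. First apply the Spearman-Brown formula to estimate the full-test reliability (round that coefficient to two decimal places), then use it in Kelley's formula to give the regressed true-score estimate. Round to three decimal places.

58.943

Spearman-Brown: ρ = 2r/(1 + r) = 2(0.77)/(1 + 0.77) = 1.540/1.77 = 0.8701 → 0.87
T̂ = 0.87(57.5) + 0.13(68.6) = 50.025 + 8.918 = 58.9430 → 58.943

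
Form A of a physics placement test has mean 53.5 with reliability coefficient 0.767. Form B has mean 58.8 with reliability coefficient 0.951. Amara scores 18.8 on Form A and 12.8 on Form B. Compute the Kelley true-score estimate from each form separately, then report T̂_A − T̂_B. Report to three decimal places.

T̂_A = 0.767(18.8) + 0.233(53.5) = 26.88510
T̂_B = 0.951(12.8) + 0.049(58.8) = 15.05400
T̂_A − T̂_B = 11.83110

11.831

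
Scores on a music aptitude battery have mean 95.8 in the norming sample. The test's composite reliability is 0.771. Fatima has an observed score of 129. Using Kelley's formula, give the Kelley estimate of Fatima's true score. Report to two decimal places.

121.40

T̂ = ρX + (1 − ρ)μ
  = 0.771 × 129 + 0.229 × 95.8
  = 99.459 + 21.9382
  = 121.397
  ≈ 121.40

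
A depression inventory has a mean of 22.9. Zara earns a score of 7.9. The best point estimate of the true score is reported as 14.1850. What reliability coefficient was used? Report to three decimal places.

T̂ = ρX + (1 − ρ)μ  ⇒  T̂ − μ = ρ(X − μ)
ρ = (T̂ − μ)/(X − μ) = (14.1850 − 22.9) / (7.9 − 22.9) = -8.7150 / -15.0 = 0.58100

0.581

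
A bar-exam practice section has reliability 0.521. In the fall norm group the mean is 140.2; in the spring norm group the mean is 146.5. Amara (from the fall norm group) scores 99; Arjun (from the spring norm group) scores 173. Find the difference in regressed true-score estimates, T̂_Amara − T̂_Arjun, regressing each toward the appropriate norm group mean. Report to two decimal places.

T̂_Amara = 0.521(99) + 0.479(140.2) = 118.7348
T̂_Arjun = 0.521(173) + 0.479(146.5) = 160.3065
Difference = 118.7348 − 160.3065 = -41.5717

-41.57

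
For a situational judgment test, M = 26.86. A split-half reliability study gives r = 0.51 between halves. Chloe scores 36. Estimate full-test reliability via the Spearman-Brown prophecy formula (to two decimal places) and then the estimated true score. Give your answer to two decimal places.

33.08

Spearman-Brown: ρ = 2r/(1 + r) = 2(0.51)/(1 + 0.51) = 1.020/1.51 = 0.6755 → 0.68
T̂ = ρX + (1 − ρ)μ
  = 0.68 × 36 + 0.32 × 26.86
  = 24.48 + 8.5952
  = 33.075
  ≈ 33.08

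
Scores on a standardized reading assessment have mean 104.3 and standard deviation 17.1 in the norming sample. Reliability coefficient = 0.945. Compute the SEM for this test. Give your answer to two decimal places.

4.01

SEM = SD · √(1 − ρ) = 17.1 × √0.055 = 17.1 × 0.2345 = 4.010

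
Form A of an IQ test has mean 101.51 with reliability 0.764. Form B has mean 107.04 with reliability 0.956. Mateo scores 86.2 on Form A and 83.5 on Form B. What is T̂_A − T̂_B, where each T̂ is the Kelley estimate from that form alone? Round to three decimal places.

5.277

T̂_A = 0.764(86.2) + 0.236(101.51) = 89.81316
T̂_B = 0.956(83.5) + 0.044(107.04) = 84.53576
T̂_A − T̂_B = 5.27740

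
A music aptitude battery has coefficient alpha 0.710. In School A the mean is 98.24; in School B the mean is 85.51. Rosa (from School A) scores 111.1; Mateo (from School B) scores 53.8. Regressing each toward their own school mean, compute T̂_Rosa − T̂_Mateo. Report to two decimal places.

44.37

T̂_Rosa = 0.710(111.1) + 0.290(98.24) = 107.3706
T̂_Mateo = 0.710(53.8) + 0.290(85.51) = 62.9959
Difference = 107.3706 − 62.9959 = 44.3747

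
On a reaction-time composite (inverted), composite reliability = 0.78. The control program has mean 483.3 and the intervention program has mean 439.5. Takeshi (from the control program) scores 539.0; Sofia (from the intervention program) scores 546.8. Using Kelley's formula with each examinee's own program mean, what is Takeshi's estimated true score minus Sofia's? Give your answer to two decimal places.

T̂_Takeshi = 0.78(539.0) + 0.22(483.3) = 526.7460
T̂_Sofia = 0.78(546.8) + 0.22(439.5) = 523.1940
Difference = 526.7460 − 523.1940 = 3.5520

3.55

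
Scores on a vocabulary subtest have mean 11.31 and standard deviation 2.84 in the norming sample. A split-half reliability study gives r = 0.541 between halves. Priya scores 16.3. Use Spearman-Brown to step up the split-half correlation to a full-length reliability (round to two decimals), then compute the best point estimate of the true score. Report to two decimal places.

Spearman-Brown: ρ = 2r/(1 + r) = 2(0.541)/(1 + 0.541) = 1.0820/1.541 = 0.7021 → 0.70
Regress the observed score toward the mean by the unreliability: T̂ = 0.70·16.3 + 0.30·11.31 = 11.410 + 3.3930 = 14.803.

14.80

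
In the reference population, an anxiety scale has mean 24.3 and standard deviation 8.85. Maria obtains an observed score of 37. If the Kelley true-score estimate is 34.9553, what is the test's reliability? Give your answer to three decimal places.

T̂ = ρX + (1 − ρ)μ  ⇒  T̂ − μ = ρ(X − μ)
ρ = (T̂ − μ)/(X − μ) = (34.9553 − 24.3) / (37 − 24.3) = 10.6553 / 12.7 = 0.83900

0.839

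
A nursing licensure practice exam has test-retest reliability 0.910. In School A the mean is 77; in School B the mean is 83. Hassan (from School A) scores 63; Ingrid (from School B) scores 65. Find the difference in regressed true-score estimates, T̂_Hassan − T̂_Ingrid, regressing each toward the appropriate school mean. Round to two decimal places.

T̂_Hassan = 0.910(63) + 0.090(77) = 64.2600
T̂_Ingrid = 0.910(65) + 0.090(83) = 66.6200
Difference = 64.2600 − 66.6200 = -2.3600

-2.36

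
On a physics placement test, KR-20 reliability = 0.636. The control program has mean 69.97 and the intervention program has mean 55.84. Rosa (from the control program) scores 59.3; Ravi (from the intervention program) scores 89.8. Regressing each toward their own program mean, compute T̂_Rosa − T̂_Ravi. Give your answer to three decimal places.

-14.255

T̂_Rosa = 0.636(59.3) + 0.364(69.97) = 63.18388
T̂_Ravi = 0.636(89.8) + 0.364(55.84) = 77.43856
Difference = 63.18388 − 77.43856 = -14.25468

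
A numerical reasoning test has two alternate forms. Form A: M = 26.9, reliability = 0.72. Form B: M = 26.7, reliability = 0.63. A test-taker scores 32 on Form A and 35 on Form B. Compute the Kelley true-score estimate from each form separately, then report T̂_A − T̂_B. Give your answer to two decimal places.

T̂_A = 0.72(32) + 0.28(26.9) = 30.5720
T̂_B = 0.63(35) + 0.37(26.7) = 31.9290
T̂_A − T̂_B = -1.3570

-1.36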